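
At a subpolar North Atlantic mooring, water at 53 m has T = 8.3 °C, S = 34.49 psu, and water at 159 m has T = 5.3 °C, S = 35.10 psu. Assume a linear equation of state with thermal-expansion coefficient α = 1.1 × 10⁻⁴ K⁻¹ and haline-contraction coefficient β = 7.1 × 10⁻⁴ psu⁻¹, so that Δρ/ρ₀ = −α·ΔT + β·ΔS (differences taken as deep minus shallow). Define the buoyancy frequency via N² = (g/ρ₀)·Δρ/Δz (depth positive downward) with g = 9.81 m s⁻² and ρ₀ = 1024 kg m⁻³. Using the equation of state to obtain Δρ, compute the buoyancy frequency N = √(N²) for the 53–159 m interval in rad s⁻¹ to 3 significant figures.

8.40 × 10⁻³ rad s⁻¹

ΔT = -3.0 K, ΔS = +0.61 psu (deep − shallow).
Δρ/ρ₀ = −αΔT + βΔS = 3.30 × 10⁻⁴ + 4.331 × 10⁻⁴ = 7.631 × 10⁻⁴, so Δρ ≈ 0.7814 kg m⁻³.
N² = (g/ρ₀)·Δρ/Δz = g·(Δρ/ρ₀)/Δz = 9.81 × 7.631 × 10⁻⁴ / 106 = 7.0623 × 10⁻⁵ s⁻².
N = √(7.0623 × 10⁻⁵) = 8.4037 × 10⁻³ rad s⁻¹ ≈ 8.40 × 10⁻³ rad s⁻¹.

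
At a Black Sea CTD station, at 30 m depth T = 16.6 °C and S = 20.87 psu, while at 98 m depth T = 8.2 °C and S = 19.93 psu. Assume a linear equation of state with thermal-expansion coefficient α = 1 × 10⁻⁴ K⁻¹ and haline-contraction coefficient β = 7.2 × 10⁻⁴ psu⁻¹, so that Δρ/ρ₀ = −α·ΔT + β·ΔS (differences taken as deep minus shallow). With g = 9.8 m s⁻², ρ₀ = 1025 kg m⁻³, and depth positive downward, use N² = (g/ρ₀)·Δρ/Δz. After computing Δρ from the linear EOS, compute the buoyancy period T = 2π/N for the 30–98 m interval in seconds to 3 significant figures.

ΔT = -8.4 K, ΔS = -0.94 psu (deep − shallow).
Δρ/ρ₀ = −αΔT + βΔS = 8.40 × 10⁻⁴ − 6.768 × 10⁻⁴ = 1.632 × 10⁻⁴, so Δρ ≈ 0.1673 kg m⁻³.
N² = (g/ρ₀)·Δρ/Δz = g·(Δρ/ρ₀)/Δz = 9.8 × 1.632 × 10⁻⁴ / 68 = 2.3520 × 10⁻⁵ s⁻².
N = √(2.3520 × 10⁻⁵) = 4.8497 × 10⁻³ rad s⁻¹ → T = 2π/N = 1.2956 × 10³ s ≈ 1.30 × 10³ s.

1.30 × 10³ s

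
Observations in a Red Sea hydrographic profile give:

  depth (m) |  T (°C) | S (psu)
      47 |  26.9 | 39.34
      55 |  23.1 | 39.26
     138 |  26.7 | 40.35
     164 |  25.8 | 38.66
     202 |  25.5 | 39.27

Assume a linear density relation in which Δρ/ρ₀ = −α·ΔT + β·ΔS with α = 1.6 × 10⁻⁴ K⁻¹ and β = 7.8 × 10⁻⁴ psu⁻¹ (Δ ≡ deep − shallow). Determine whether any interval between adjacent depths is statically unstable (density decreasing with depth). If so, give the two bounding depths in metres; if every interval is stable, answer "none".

Evaluate Δρ/ρ₀ = −αΔT + βΔS across each adjacent pair:
  47–55 m: −αΔT+βΔS = −(1.6 × 10⁻⁴)(-3.8)+(7.8 × 10⁻⁴)(-0.08) = 5.5 × 10⁻⁴ → stable
  55–138 m: −αΔT+βΔS = −(1.6 × 10⁻⁴)(+3.6)+(7.8 × 10⁻⁴)(+1.09) = 2.7 × 10⁻⁴ → stable
  138–164 m: −αΔT+βΔS = −(1.6 × 10⁻⁴)(-0.9)+(7.8 × 10⁻⁴)(-1.69) = -1.2 × 10⁻³ → UNSTABLE
  164–202 m: −αΔT+βΔS = −(1.6 × 10⁻⁴)(-0.3)+(7.8 × 10⁻⁴)(+0.61) = 5.2 × 10⁻⁴ → stable
The 138–164 m interval has Δρ < 0: lighter water underlies denser water.

138–164 m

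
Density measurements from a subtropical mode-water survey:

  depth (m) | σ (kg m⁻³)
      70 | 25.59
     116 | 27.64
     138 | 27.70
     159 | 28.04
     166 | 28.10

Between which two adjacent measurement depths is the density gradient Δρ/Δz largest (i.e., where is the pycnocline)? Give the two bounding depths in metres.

Compute the density gradient over each adjacent pair:
  70–116 m: Δρ/Δz = 2.05/46 = 0.045 kg m⁻⁴
  116–138 m: Δρ/Δz = 0.06/22 = 2.7 × 10⁻³ kg m⁻⁴
  138–159 m: Δρ/Δz = 0.34/21 = 0.016 kg m⁻⁴
  159–166 m: Δρ/Δz = 0.06/7 = 8.6 × 10⁻³ kg m⁻⁴
The largest gradient is in the 70–116 m interval — the pycnocline.

70–116 m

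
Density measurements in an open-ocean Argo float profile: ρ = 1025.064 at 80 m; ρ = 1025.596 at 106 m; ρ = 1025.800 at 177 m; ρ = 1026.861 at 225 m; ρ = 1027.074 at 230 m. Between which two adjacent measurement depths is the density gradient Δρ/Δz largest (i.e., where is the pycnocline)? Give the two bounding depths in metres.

Compute the density gradient over each adjacent pair:
  80–106 m: Δρ/Δz = 0.532/26 = 0.020 kg m⁻⁴
  106–177 m: Δρ/Δz = 0.204/71 = 2.9 × 10⁻³ kg m⁻⁴
  177–225 m: Δρ/Δz = 1.061/48 = 0.022 kg m⁻⁴
  225–230 m: Δρ/Δz = 0.213/5 = 0.043 kg m⁻⁴
The largest gradient is in the 225–230 m interval — the pycnocline.

225–230 m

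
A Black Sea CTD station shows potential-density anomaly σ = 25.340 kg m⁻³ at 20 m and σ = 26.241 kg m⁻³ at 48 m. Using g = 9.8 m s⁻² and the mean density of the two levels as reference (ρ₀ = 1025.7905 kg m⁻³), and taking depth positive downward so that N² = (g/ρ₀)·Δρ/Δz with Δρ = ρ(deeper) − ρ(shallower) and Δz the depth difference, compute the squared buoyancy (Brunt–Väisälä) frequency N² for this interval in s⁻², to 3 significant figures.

Δρ = 1026.241 − 1025.340 = 0.901 kg m⁻³ over Δz = 48 − 20 = 28 m.
N² = (9.8/1025.7905) × (0.901/28) = 3.0742 × 10⁻⁴ s⁻² ≈ 3.07 × 10⁻⁴ s⁻².

3.07 × 10⁻⁴ s⁻²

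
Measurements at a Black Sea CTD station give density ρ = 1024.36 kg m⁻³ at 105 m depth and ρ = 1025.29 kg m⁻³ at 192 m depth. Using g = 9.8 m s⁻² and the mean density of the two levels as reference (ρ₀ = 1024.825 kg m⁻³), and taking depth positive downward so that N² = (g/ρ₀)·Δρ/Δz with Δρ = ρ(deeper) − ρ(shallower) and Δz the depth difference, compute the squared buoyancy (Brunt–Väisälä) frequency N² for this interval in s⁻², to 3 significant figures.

Δρ = 1025.29 − 1024.36 = 0.93 kg m⁻³ over Δz = 192 − 105 = 87 m.
N² = (9.8/1024.825) × (0.93/87) = 1.0222 × 10⁻⁴ s⁻² ≈ 1.02 × 10⁻⁴ s⁻².

1.02 × 10⁻⁴ s⁻²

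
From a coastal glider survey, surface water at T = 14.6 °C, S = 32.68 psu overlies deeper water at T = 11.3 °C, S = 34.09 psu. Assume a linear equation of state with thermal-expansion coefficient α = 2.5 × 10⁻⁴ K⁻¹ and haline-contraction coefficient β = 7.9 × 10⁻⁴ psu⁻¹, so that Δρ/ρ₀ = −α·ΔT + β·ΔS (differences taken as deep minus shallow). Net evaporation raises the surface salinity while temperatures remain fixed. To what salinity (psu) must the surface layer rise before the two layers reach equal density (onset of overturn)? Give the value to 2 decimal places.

Neutral buoyancy requires −α(T_deep − T_surf) + β(S_deep − S_surf′) = 0.
S_surf′ = S_deep − (α/β)·ΔT = 34.09 − (2.5 × 10⁻⁴/7.9 × 10⁻⁴)·(-3.3) = 35.1343 psu.
Increase required: 35.1343 − 32.68 = 2.4543 psu.

35.13 psu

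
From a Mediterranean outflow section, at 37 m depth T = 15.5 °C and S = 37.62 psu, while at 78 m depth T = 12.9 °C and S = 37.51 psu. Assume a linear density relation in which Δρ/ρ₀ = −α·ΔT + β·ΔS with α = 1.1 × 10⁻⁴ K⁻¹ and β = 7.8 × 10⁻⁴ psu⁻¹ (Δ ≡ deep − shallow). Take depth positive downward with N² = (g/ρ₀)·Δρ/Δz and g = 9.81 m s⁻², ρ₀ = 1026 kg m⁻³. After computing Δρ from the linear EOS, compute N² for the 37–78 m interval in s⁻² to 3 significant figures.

ΔT = -2.6 K, ΔS = -0.11 psu (deep − shallow).
Δρ/ρ₀ = −αΔT + βΔS = 2.86 × 10⁻⁴ − 8.58 × 10⁻⁵ = 2.002 × 10⁻⁴, so Δρ ≈ 0.2054 kg m⁻³.
N² = (g/ρ₀)·Δρ/Δz = g·(Δρ/ρ₀)/Δz = 9.81 × 2.002 × 10⁻⁴ / 41 = 4.7902 × 10⁻⁵ s⁻² ≈ 4.79 × 10⁻⁵ s⁻².

4.79 × 10⁻⁵ s⁻²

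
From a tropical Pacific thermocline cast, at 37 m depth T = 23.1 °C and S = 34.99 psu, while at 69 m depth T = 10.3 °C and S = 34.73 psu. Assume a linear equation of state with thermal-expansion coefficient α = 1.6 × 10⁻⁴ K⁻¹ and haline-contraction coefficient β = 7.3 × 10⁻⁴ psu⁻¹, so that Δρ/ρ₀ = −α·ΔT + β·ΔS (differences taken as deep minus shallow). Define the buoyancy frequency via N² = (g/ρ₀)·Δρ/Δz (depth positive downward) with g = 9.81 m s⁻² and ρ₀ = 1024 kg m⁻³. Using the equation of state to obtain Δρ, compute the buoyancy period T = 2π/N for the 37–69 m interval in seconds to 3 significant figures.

263 s

ΔT = -12.8 K, ΔS = -0.26 psu (deep − shallow).
Δρ/ρ₀ = −αΔT + βΔS = 2.048 × 10⁻³ − 1.898 × 10⁻⁴ = 1.8582 × 10⁻³, so Δρ ≈ 1.903 kg m⁻³.
N² = (g/ρ₀)·Δρ/Δz = g·(Δρ/ρ₀)/Δz = 9.81 × 1.8582 × 10⁻³ / 32 = 5.6965 × 10⁻⁴ s⁻².
N = √(5.6965 × 10⁻⁴) = 0.023867 rad s⁻¹ → T = 2π/N = 263.26 s ≈ 263 s.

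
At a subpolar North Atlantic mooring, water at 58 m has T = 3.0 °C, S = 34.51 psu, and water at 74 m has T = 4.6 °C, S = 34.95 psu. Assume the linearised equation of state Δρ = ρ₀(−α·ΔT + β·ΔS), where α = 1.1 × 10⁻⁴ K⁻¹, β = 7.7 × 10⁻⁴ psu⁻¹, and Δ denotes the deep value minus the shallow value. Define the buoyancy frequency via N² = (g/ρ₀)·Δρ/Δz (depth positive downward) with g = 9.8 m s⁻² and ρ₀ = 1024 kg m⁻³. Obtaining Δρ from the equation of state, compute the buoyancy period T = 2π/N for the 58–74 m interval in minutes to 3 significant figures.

10.5 min

ΔT = +1.6 K, ΔS = +0.44 psu (deep − shallow).
Δρ/ρ₀ = −αΔT + βΔS = -1.76 × 10⁻⁴ + 3.388 × 10⁻⁴ = 1.628 × 10⁻⁴, so Δρ ≈ 0.1667 kg m⁻³.
N² = (g/ρ₀)·Δρ/Δz = g·(Δρ/ρ₀)/Δz = 9.8 × 1.628 × 10⁻⁴ / 16 = 9.9715 × 10⁻⁵ s⁻².
N = √(9.9715 × 10⁻⁵) = 9.9857 × 10⁻³ rad s⁻¹ → T = 2π/N = 629.22 s = 10.487 min ≈ 10.5 min.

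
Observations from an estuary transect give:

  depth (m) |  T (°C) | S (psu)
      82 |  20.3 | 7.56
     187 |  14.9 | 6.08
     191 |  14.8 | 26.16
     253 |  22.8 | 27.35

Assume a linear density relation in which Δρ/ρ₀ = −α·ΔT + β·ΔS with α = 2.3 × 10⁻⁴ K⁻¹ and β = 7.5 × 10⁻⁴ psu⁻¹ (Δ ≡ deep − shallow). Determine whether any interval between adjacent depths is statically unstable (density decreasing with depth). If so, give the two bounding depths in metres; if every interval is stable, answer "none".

Evaluate Δρ/ρ₀ = −αΔT + βΔS across each adjacent pair:
  82–187 m: −αΔT+βΔS = −(2.3 × 10⁻⁴)(-5.4)+(7.5 × 10⁻⁴)(-1.48) = 1.3 × 10⁻⁴ → stable
  187–191 m: −αΔT+βΔS = −(2.3 × 10⁻⁴)(-0.1)+(7.5 × 10⁻⁴)(+20.08) = 0.015 → stable
  191–253 m: −αΔT+βΔS = −(2.3 × 10⁻⁴)(+8.0)+(7.5 × 10⁻⁴)(+1.19) = -9.5 × 10⁻⁴ → UNSTABLE
The 191–253 m interval has Δρ < 0: lighter water underlies denser water.

191–253 m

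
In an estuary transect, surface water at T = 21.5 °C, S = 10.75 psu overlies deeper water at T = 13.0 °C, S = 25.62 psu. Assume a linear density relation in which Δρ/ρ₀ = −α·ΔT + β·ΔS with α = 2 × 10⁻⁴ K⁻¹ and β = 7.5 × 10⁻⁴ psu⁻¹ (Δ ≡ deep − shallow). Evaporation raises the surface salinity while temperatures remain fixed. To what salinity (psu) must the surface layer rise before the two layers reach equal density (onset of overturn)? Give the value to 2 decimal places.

Neutral buoyancy requires −α(T_deep − T_surf) + β(S_deep − S_surf′) = 0.
S_surf′ = S_deep − (α/β)·ΔT = 25.62 − (2 × 10⁻⁴/7.5 × 10⁻⁴)·(-8.5) = 27.8867 psu.
Increase required: 27.8867 − 10.75 = 17.1367 psu.

27.89 psu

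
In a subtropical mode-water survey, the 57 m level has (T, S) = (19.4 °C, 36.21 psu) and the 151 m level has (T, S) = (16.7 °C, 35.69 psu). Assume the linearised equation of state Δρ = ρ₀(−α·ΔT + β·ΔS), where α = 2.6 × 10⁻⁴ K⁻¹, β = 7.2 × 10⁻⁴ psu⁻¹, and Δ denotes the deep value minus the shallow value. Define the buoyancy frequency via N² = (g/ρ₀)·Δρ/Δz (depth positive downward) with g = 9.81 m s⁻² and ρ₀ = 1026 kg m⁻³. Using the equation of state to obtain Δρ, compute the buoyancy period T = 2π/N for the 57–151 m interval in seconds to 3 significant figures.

1.07 × 10³ s

ΔT = -2.7 K, ΔS = -0.52 psu (deep − shallow).
Δρ/ρ₀ = −αΔT + βΔS = 7.02 × 10⁻⁴ − 3.744 × 10⁻⁴ = 3.276 × 10⁻⁴, so Δρ ≈ 0.3361 kg m⁻³.
N² = (g/ρ₀)·Δρ/Δz = g·(Δρ/ρ₀)/Δz = 9.81 × 3.276 × 10⁻⁴ / 94 = 3.4189 × 10⁻⁵ s⁻².
N = √(3.4189 × 10⁻⁵) = 5.8471 × 10⁻³ rad s⁻¹ → T = 2π/N = 1.0746 × 10³ s ≈ 1.07 × 10³ s.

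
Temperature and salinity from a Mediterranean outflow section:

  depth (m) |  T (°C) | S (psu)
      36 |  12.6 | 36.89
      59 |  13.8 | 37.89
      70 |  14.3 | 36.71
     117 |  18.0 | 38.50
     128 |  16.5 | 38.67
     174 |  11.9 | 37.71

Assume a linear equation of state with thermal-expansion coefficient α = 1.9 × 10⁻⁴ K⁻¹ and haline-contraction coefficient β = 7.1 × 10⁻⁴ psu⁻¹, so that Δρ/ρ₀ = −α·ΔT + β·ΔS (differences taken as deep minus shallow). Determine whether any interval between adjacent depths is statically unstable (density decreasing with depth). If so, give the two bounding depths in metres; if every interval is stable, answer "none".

59–70 m

Evaluate Δρ/ρ₀ = −αΔT + βΔS across each adjacent pair:
  36–59 m: −αΔT+βΔS = −(1.9 × 10⁻⁴)(+1.2)+(7.1 × 10⁻⁴)(+1.00) = 4.8 × 10⁻⁴ → stable
  59–70 m: −αΔT+βΔS = −(1.9 × 10⁻⁴)(+0.5)+(7.1 × 10⁻⁴)(-1.18) = -9.3 × 10⁻⁴ → UNSTABLE
  70–117 m: −αΔT+βΔS = −(1.9 × 10⁻⁴)(+3.7)+(7.1 × 10⁻⁴)(+1.79) = 5.7 × 10⁻⁴ → stable
  117–128 m: −αΔT+βΔS = −(1.9 × 10⁻⁴)(-1.5)+(7.1 × 10⁻⁴)(+0.17) = 4.1 × 10⁻⁴ → stable
  128–174 m: −αΔT+βΔS = −(1.9 × 10⁻⁴)(-4.6)+(7.1 × 10⁻⁴)(-0.96) = 1.9 × 10⁻⁴ → stable
The 59–70 m interval has Δρ < 0: lighter water underlies denser water.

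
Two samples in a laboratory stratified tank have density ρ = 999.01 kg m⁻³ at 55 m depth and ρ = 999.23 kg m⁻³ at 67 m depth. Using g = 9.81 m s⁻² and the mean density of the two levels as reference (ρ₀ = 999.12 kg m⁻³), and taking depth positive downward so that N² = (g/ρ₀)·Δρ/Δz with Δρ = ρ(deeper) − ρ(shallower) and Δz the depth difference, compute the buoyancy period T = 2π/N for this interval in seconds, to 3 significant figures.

468 s

Δρ = 999.23 − 999.01 = 0.22 kg m⁻³ over Δz = 67 − 55 = 12 m.
N² = (9.81/999.12) × (0.22/12) = 1.8001 × 10⁻⁴ s⁻².
N = √(1.8001 × 10⁻⁴) = 0.013417 rad s⁻¹, so T = 2π/N = 468.30 s ≈ 468 s.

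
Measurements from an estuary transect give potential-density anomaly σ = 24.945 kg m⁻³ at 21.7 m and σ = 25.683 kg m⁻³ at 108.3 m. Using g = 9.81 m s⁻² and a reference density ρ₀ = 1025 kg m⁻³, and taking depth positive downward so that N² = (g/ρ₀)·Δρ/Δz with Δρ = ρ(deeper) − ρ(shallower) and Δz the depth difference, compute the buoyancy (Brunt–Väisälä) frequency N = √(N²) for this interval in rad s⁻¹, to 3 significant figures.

9.03 × 10⁻³ rad s⁻¹

Δρ = 1025.683 − 1024.945 = 0.738 kg m⁻³ over Δz = 108.3 − 21.7 = 86.6 m.
N² = (9.81/1025) × (0.738/86.6) = 8.1561 × 10⁻⁵ s⁻².
N = √(8.1561 × 10⁻⁵) = 9.0311 × 10⁻³ rad s⁻¹ ≈ 9.03 × 10⁻³ rad s⁻¹.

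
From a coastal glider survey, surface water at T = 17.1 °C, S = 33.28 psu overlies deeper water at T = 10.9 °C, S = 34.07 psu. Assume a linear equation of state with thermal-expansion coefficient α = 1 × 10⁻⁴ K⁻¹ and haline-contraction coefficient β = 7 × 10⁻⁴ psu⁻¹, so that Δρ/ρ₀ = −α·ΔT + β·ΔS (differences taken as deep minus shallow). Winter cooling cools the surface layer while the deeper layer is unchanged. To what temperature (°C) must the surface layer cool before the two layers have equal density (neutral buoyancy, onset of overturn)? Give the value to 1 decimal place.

Neutral buoyancy requires Δρ = 0, i.e. −α(T_deep − T_surf′) + β(S_deep − S_surf) = 0.
T_surf′ = T_deep − (β/α)·ΔS = 10.9 − (7 × 10⁻⁴/1 × 10⁻⁴)·(+0.79) = 5.370 °C.
Cooling required: 17.1 − (5.370) = 11.730 °C.

5.4 °C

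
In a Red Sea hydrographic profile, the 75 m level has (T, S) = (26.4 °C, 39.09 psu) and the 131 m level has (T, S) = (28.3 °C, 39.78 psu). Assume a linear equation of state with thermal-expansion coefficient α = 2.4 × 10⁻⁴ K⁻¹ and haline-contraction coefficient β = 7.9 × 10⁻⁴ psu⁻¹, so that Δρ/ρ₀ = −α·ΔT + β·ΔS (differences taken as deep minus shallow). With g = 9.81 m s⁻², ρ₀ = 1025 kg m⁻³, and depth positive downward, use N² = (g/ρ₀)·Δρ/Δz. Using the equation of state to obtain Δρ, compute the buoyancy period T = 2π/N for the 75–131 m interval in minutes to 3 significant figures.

26.5 min

ΔT = +1.9 K, ΔS = +0.69 psu (deep − shallow).
Δρ/ρ₀ = −αΔT + βΔS = -4.56 × 10⁻⁴ + 5.451 × 10⁻⁴ = 8.91 × 10⁻⁵, so Δρ ≈ 0.09133 kg m⁻³.
N² = (g/ρ₀)·Δρ/Δz = g·(Δρ/ρ₀)/Δz = 9.81 × 8.91 × 10⁻⁵ / 56 = 1.5608 × 10⁻⁵ s⁻².
N = √(1.5608 × 10⁻⁵) = 3.9507 × 10⁻³ rad s⁻¹ → T = 2π/N = 1.5904 × 10³ s = 26.507 min ≈ 26.5 min.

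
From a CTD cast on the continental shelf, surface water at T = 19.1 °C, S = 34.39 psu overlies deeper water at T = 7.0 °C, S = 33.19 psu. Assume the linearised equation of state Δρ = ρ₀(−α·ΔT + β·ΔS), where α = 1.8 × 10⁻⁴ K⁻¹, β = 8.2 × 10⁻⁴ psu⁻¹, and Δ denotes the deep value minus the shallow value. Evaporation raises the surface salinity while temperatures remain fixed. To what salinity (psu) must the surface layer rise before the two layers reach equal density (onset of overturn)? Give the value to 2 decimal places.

35.85 psu

Neutral buoyancy requires −α(T_deep − T_surf) + β(S_deep − S_surf′) = 0.
S_surf′ = S_deep − (α/β)·ΔT = 33.19 − (1.8 × 10⁻⁴/8.2 × 10⁻⁴)·(-12.1) = 35.8461 psu.
Increase required: 35.8461 − 34.39 = 1.4561 psu.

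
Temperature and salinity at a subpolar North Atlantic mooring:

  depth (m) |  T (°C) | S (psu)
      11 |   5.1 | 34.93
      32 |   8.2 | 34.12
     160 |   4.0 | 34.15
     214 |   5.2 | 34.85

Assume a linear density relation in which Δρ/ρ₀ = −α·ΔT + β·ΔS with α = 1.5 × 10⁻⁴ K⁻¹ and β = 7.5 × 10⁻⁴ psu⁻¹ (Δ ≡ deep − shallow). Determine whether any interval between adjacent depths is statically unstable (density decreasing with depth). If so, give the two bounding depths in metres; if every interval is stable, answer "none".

11–32 m

Evaluate Δρ/ρ₀ = −αΔT + βΔS across each adjacent pair:
  11–32 m: −αΔT+βΔS = −(1.5 × 10⁻⁴)(+3.1)+(7.5 × 10⁻⁴)(-0.81) = -1.1 × 10⁻³ → UNSTABLE
  32–160 m: −αΔT+βΔS = −(1.5 × 10⁻⁴)(-4.2)+(7.5 × 10⁻⁴)(+0.03) = 6.5 × 10⁻⁴ → stable
  160–214 m: −αΔT+βΔS = −(1.5 × 10⁻⁴)(+1.2)+(7.5 × 10⁻⁴)(+0.70) = 3.4 × 10⁻⁴ → stable
The 11–32 m interval has Δρ < 0: lighter water underlies denser water.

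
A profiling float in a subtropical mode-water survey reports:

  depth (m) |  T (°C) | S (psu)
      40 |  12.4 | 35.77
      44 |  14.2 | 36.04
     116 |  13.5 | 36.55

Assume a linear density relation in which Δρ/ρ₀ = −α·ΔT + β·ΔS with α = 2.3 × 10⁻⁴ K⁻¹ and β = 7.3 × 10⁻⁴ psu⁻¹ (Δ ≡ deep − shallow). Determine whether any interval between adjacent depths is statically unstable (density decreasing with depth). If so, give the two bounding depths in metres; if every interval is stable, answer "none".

40–44 m

Evaluate Δρ/ρ₀ = −αΔT + βΔS across each adjacent pair:
  40–44 m: −αΔT+βΔS = −(2.3 × 10⁻⁴)(+1.8)+(7.3 × 10⁻⁴)(+0.27) = -2.2 × 10⁻⁴ → UNSTABLE
  44–116 m: −αΔT+βΔS = −(2.3 × 10⁻⁴)(-0.7)+(7.3 × 10⁻⁴)(+0.51) = 5.3 × 10⁻⁴ → stable
The 40–44 m interval has Δρ < 0: lighter water underlies denser water.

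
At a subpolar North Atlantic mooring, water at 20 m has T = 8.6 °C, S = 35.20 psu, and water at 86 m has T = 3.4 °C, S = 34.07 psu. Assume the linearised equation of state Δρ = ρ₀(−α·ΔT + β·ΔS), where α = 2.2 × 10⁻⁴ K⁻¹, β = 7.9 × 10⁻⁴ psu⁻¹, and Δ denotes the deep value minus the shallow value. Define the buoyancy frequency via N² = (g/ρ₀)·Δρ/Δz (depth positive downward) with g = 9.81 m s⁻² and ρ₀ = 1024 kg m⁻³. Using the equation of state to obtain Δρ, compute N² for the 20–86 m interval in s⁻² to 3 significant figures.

3.74 × 10⁻⁵ s⁻²

ΔT = -5.2 K, ΔS = -1.13 psu (deep − shallow).
Δρ/ρ₀ = −αΔT + βΔS = 1.144 × 10⁻³ − 8.927 × 10⁻⁴ = 2.513 × 10⁻⁴, so Δρ ≈ 0.2573 kg m⁻³.
N² = (g/ρ₀)·Δρ/Δz = g·(Δρ/ρ₀)/Δz = 9.81 × 2.513 × 10⁻⁴ / 66 = 3.7352 × 10⁻⁵ s⁻² ≈ 3.74 × 10⁻⁵ s⁻².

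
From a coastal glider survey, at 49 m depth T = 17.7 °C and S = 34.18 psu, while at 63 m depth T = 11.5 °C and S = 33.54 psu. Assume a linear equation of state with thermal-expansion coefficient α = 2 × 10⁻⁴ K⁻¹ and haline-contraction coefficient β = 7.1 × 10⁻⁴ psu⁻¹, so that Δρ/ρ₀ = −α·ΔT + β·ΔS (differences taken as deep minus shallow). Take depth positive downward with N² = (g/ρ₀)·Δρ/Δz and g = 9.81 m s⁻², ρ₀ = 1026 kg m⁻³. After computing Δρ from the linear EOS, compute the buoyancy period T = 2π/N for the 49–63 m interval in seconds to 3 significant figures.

ΔT = -6.2 K, ΔS = -0.64 psu (deep − shallow).
Δρ/ρ₀ = −αΔT + βΔS = 1.24 × 10⁻³ − 4.544 × 10⁻⁴ = 7.856 × 10⁻⁴, so Δρ ≈ 0.8060 kg m⁻³.
N² = (g/ρ₀)·Δρ/Δz = g·(Δρ/ρ₀)/Δz = 9.81 × 7.856 × 10⁻⁴ / 14 = 5.5048 × 10⁻⁴ s⁻².
N = √(5.5048 × 10⁻⁴) = 0.023462 rad s⁻¹ → T = 2π/N = 267.80 s ≈ 268 s.

268 s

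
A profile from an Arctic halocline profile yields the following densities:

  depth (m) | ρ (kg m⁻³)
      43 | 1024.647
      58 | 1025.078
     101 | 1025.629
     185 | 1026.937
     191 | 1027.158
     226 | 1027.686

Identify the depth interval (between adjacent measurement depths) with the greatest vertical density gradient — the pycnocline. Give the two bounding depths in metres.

185–191 m

Compute the density gradient over each adjacent pair:
  43–58 m: Δρ/Δz = 0.431/15 = 0.029 kg m⁻⁴
  58–101 m: Δρ/Δz = 0.551/43 = 0.013 kg m⁻⁴
  101–185 m: Δρ/Δz = 1.308/84 = 0.016 kg m⁻⁴
  185–191 m: Δρ/Δz = 0.221/6 = 0.037 kg m⁻⁴
  191–226 m: Δρ/Δz = 0.528/35 = 0.015 kg m⁻⁴
The largest gradient is in the 185–191 m interval — the pycnocline.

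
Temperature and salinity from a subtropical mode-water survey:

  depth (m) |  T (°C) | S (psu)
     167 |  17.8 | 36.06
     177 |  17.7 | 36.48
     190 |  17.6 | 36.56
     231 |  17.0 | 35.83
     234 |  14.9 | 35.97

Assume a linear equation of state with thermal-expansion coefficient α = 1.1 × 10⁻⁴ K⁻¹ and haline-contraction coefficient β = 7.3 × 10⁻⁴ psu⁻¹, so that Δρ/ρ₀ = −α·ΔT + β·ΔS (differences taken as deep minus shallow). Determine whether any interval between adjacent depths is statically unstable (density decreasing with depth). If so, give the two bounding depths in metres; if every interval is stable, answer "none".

190–231 m

Evaluate Δρ/ρ₀ = −αΔT + βΔS across each adjacent pair:
  167–177 m: −αΔT+βΔS = −(1.1 × 10⁻⁴)(-0.1)+(7.3 × 10⁻⁴)(+0.42) = 3.2 × 10⁻⁴ → stable
  177–190 m: −αΔT+βΔS = −(1.1 × 10⁻⁴)(-0.1)+(7.3 × 10⁻⁴)(+0.08) = 6.9 × 10⁻⁵ → stable
  190–231 m: −αΔT+βΔS = −(1.1 × 10⁻⁴)(-0.6)+(7.3 × 10⁻⁴)(-0.73) = -4.7 × 10⁻⁴ → UNSTABLE
  231–234 m: −αΔT+βΔS = −(1.1 × 10⁻⁴)(-2.1)+(7.3 × 10⁻⁴)(+0.14) = 3.3 × 10⁻⁴ → stable
The 190–231 m interval has Δρ < 0: lighter water underlies denser water.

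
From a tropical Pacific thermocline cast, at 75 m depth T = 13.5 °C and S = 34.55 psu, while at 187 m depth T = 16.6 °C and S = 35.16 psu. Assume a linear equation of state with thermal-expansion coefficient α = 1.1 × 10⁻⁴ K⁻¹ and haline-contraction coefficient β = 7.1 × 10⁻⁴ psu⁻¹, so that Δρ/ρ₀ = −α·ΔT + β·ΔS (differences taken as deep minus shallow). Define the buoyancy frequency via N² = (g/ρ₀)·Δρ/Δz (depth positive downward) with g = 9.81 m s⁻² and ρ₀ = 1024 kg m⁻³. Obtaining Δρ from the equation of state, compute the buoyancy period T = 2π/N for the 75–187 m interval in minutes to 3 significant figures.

36.9 min

ΔT = +3.1 K, ΔS = +0.61 psu (deep − shallow).
Δρ/ρ₀ = −αΔT + βΔS = -3.41 × 10⁻⁴ + 4.331 × 10⁻⁴ = 9.21 × 10⁻⁵, so Δρ ≈ 0.09431 kg m⁻³.
N² = (g/ρ₀)·Δρ/Δz = g·(Δρ/ρ₀)/Δz = 9.81 × 9.21 × 10⁻⁵ / 112 = 8.0670 × 10⁻⁶ s⁻².
N = √(8.0670 × 10⁻⁶) = 2.8402 × 10⁻³ rad s⁻¹ → T = 2π/N = 2.2122 × 10³ s = 36.870 min ≈ 36.9 min.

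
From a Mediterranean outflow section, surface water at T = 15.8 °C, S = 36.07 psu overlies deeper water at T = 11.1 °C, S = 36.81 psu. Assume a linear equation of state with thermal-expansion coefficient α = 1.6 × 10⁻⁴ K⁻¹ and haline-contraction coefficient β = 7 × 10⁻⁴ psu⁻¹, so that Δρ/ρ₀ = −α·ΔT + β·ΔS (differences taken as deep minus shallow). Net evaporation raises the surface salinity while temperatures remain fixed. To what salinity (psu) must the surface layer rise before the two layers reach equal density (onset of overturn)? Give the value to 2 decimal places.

37.88 psu

Neutral buoyancy requires −α(T_deep − T_surf) + β(S_deep − S_surf′) = 0.
S_surf′ = S_deep − (α/β)·ΔT = 36.81 − (1.6 × 10⁻⁴/7 × 10⁻⁴)·(-4.7) = 37.8843 psu.
Increase required: 37.8843 − 36.07 = 1.8143 psu.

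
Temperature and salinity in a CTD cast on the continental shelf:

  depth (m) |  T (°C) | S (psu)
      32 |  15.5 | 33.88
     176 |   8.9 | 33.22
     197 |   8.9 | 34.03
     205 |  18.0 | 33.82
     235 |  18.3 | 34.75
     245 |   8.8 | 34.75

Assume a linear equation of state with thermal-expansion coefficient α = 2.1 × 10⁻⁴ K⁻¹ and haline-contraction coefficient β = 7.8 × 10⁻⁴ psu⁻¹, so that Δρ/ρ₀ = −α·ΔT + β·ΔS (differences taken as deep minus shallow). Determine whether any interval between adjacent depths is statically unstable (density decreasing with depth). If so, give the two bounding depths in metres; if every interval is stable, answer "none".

197–205 m

Evaluate Δρ/ρ₀ = −αΔT + βΔS across each adjacent pair:
  32–176 m: −αΔT+βΔS = −(2.1 × 10⁻⁴)(-6.6)+(7.8 × 10⁻⁴)(-0.66) = 8.7 × 10⁻⁴ → stable
  176–197 m: −αΔT+βΔS = −(2.1 × 10⁻⁴)(+0.0)+(7.8 × 10⁻⁴)(+0.81) = 6.3 × 10⁻⁴ → stable
  197–205 m: −αΔT+βΔS = −(2.1 × 10⁻⁴)(+9.1)+(7.8 × 10⁻⁴)(-0.21) = -2.1 × 10⁻³ → UNSTABLE
  205–235 m: −αΔT+βΔS = −(2.1 × 10⁻⁴)(+0.3)+(7.8 × 10⁻⁴)(+0.93) = 6.6 × 10⁻⁴ → stable
  235–245 m: −αΔT+βΔS = −(2.1 × 10⁻⁴)(-9.5)+(7.8 × 10⁻⁴)(+0.00) = 2.0 × 10⁻³ → stable
The 197–205 m interval has Δρ < 0: lighter water underlies denser water.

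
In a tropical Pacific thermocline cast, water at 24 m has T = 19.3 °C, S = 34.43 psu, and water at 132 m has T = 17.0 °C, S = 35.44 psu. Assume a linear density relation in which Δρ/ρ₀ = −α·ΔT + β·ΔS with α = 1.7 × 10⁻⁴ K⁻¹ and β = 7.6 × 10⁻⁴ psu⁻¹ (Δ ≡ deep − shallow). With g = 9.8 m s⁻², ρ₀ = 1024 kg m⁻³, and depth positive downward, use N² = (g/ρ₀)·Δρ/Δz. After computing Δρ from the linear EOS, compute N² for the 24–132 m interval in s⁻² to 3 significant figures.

ΔT = -2.3 K, ΔS = +1.01 psu (deep − shallow).
Δρ/ρ₀ = −αΔT + βΔS = 3.91 × 10⁻⁴ + 7.676 × 10⁻⁴ = 1.1586 × 10⁻³, so Δρ ≈ 1.186 kg m⁻³.
N² = (g/ρ₀)·Δρ/Δz = g·(Δρ/ρ₀)/Δz = 9.8 × 1.1586 × 10⁻³ / 108 = 1.0513 × 10⁻⁴ s⁻² ≈ 1.05 × 10⁻⁴ s⁻².

1.05 × 10⁻⁴ s⁻²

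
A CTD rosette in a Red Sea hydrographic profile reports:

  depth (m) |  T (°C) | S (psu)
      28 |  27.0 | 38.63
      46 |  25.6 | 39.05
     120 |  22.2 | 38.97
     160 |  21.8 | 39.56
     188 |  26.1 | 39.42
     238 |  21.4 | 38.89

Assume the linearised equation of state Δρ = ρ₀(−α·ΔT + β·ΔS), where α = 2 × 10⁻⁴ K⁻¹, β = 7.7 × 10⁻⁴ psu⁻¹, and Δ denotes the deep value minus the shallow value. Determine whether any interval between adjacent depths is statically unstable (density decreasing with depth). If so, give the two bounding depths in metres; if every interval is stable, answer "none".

160–188 m

Evaluate Δρ/ρ₀ = −αΔT + βΔS across each adjacent pair:
  28–46 m: −αΔT+βΔS = −(2 × 10⁻⁴)(-1.4)+(7.7 × 10⁻⁴)(+0.42) = 6.0 × 10⁻⁴ → stable
  46–120 m: −αΔT+βΔS = −(2 × 10⁻⁴)(-3.4)+(7.7 × 10⁻⁴)(-0.08) = 6.2 × 10⁻⁴ → stable
  120–160 m: −αΔT+βΔS = −(2 × 10⁻⁴)(-0.4)+(7.7 × 10⁻⁴)(+0.59) = 5.3 × 10⁻⁴ → stable
  160–188 m: −αΔT+βΔS = −(2 × 10⁻⁴)(+4.3)+(7.7 × 10⁻⁴)(-0.14) = -9.7 × 10⁻⁴ → UNSTABLE
  188–238 m: −αΔT+βΔS = −(2 × 10⁻⁴)(-4.7)+(7.7 × 10⁻⁴)(-0.53) = 5.3 × 10⁻⁴ → stable
The 160–188 m interval has Δρ < 0: lighter water underlies denser water.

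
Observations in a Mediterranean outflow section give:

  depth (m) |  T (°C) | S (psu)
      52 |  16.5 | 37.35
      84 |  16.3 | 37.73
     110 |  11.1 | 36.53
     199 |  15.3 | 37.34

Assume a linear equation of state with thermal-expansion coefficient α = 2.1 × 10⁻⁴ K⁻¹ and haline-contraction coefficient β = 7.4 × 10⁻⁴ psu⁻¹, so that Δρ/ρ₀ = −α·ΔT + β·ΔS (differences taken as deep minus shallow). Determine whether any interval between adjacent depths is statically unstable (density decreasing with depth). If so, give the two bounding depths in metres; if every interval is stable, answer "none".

Evaluate Δρ/ρ₀ = −αΔT + βΔS across each adjacent pair:
  52–84 m: −αΔT+βΔS = −(2.1 × 10⁻⁴)(-0.2)+(7.4 × 10⁻⁴)(+0.38) = 3.2 × 10⁻⁴ → stable
  84–110 m: −αΔT+βΔS = −(2.1 × 10⁻⁴)(-5.2)+(7.4 × 10⁻⁴)(-1.20) = 2.0 × 10⁻⁴ → stable
  110–199 m: −αΔT+βΔS = −(2.1 × 10⁻⁴)(+4.2)+(7.4 × 10⁻⁴)(+0.81) = -2.8 × 10⁻⁴ → UNSTABLE
The 110–199 m interval has Δρ < 0: lighter water underlies denser water.

110–199 m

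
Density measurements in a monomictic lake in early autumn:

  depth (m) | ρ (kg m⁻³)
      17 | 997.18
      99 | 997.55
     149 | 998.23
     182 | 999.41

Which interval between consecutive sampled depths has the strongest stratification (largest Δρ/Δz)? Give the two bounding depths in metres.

149–182 m

Compute the density gradient over each adjacent pair:
  17–99 m: Δρ/Δz = 0.37/82 = 4.5 × 10⁻³ kg m⁻⁴
  99–149 m: Δρ/Δz = 0.68/50 = 0.014 kg m⁻⁴
  149–182 m: Δρ/Δz = 1.18/33 = 0.036 kg m⁻⁴
The largest gradient is in the 149–182 m interval — the pycnocline.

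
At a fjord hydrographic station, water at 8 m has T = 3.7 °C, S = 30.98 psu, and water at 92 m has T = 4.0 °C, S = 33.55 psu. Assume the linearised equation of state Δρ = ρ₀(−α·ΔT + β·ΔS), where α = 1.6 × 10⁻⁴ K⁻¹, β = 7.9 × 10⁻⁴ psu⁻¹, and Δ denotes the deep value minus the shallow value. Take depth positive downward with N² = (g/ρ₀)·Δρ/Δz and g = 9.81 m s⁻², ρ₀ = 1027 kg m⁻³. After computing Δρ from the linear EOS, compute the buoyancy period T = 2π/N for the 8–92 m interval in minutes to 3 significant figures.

6.88 min

ΔT = +0.3 K, ΔS = +2.57 psu (deep − shallow).
Δρ/ρ₀ = −αΔT + βΔS = -4.80 × 10⁻⁵ + 2.0303 × 10⁻³ = 1.9823 × 10⁻³, so Δρ ≈ 2.036 kg m⁻³.
N² = (g/ρ₀)·Δρ/Δz = g·(Δρ/ρ₀)/Δz = 9.81 × 1.9823 × 10⁻³ / 84 = 2.3150 × 10⁻⁴ s⁻².
N = √(2.3150 × 10⁻⁴) = 0.015215 rad s⁻¹ → T = 2π/N = 412.96 s = 6.8827 min ≈ 6.88 min.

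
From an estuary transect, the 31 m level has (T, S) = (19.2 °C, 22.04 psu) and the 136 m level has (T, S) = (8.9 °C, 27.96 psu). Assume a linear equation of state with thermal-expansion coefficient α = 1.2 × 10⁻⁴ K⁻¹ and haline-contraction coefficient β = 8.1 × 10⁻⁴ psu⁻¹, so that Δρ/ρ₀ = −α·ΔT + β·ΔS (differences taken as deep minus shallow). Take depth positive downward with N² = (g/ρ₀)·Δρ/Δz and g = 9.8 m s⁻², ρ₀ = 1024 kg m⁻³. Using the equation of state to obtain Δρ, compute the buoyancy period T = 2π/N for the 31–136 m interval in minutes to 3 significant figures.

4.41 min

ΔT = -10.3 K, ΔS = +5.92 psu (deep − shallow).
Δρ/ρ₀ = −αΔT + βΔS = 1.236 × 10⁻³ + 4.7952 × 10⁻³ = 6.0312 × 10⁻³, so Δρ ≈ 6.176 kg m⁻³.
N² = (g/ρ₀)·Δρ/Δz = g·(Δρ/ρ₀)/Δz = 9.8 × 6.0312 × 10⁻³ / 105 = 5.6291 × 10⁻⁴ s⁻².
N = √(5.6291 × 10⁻⁴) = 0.023726 rad s⁻¹ → T = 2π/N = 264.82 s = 4.4137 min ≈ 4.41 min.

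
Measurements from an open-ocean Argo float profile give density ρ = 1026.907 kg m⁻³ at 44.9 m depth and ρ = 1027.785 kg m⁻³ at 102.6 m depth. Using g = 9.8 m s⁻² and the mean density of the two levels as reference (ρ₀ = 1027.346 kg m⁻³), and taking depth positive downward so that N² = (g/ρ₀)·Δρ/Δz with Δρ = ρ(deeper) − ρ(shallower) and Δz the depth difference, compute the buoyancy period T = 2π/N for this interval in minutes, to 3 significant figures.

Δρ = 1027.785 − 1026.907 = 0.878 kg m⁻³ over Δz = 102.6 − 44.9 = 57.7 m.
N² = (9.8/1027.346) × (0.878/57.7) = 1.4515 × 10⁻⁴ s⁻².
N = √(1.4515 × 10⁻⁴) = 0.012048 rad s⁻¹, so T = 2π/N = 521.51 s = 8.6918 min ≈ 8.69 min.

8.69 min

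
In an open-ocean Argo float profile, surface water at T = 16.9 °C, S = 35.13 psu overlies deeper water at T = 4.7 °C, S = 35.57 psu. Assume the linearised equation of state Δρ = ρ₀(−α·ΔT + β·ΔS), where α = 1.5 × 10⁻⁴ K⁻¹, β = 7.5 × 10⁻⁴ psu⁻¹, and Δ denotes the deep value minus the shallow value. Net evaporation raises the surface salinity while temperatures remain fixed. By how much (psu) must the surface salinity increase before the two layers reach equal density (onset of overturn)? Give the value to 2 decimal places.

Neutral buoyancy requires −α(T_deep − T_surf) + β(S_deep − S_surf′) = 0.
S_surf′ = S_deep − (α/β)·ΔT = 35.57 − (1.5 × 10⁻⁴/7.5 × 10⁻⁴)·(-12.2) = 38.0100 psu.
Increase required: 38.0100 − 35.13 = 2.8800 psu.

2.88 psu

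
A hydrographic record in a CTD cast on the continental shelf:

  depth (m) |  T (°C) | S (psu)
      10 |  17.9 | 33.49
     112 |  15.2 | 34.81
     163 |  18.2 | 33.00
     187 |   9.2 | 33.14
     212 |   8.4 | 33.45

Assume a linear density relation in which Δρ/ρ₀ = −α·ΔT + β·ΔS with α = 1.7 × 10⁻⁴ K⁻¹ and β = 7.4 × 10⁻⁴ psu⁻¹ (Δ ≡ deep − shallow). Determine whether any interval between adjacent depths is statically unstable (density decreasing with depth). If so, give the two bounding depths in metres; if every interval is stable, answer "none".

112–163 m

Evaluate Δρ/ρ₀ = −αΔT + βΔS across each adjacent pair:
  10–112 m: −αΔT+βΔS = −(1.7 × 10⁻⁴)(-2.7)+(7.4 × 10⁻⁴)(+1.32) = 1.4 × 10⁻³ → stable
  112–163 m: −αΔT+βΔS = −(1.7 × 10⁻⁴)(+3.0)+(7.4 × 10⁻⁴)(-1.81) = -1.8 × 10⁻³ → UNSTABLE
  163–187 m: −αΔT+βΔS = −(1.7 × 10⁻⁴)(-9.0)+(7.4 × 10⁻⁴)(+0.14) = 1.6 × 10⁻³ → stable
  187–212 m: −αΔT+βΔS = −(1.7 × 10⁻⁴)(-0.8)+(7.4 × 10⁻⁴)(+0.31) = 3.7 × 10⁻⁴ → stable
The 112–163 m interval has Δρ < 0: lighter water underlies denser water.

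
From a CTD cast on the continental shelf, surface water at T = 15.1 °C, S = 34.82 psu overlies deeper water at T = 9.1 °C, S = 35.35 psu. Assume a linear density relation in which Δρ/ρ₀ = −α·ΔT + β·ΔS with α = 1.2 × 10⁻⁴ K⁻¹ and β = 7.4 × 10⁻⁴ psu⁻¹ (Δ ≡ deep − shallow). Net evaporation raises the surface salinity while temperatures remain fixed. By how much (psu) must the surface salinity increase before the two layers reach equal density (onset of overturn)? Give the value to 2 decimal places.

1.50 psu

Neutral buoyancy requires −α(T_deep − T_surf) + β(S_deep − S_surf′) = 0.
S_surf′ = S_deep − (α/β)·ΔT = 35.35 − (1.2 × 10⁻⁴/7.4 × 10⁻⁴)·(-6.0) = 36.3230 psu.
Increase required: 36.3230 − 34.82 = 1.5030 psu.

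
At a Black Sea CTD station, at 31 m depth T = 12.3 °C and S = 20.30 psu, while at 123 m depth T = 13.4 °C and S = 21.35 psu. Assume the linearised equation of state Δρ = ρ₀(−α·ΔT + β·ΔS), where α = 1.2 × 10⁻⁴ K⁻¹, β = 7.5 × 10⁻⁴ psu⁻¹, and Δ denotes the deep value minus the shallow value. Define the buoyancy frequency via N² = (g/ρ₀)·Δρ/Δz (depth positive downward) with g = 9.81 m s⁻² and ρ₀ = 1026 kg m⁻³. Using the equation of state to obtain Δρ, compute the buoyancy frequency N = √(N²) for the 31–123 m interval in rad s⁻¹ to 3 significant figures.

8.36 × 10⁻³ rad s⁻¹

ΔT = +1.1 K, ΔS = +1.05 psu (deep − shallow).
Δρ/ρ₀ = −αΔT + βΔS = -1.32 × 10⁻⁴ + 7.875 × 10⁻⁴ = 6.555 × 10⁻⁴, so Δρ ≈ 0.6725 kg m⁻³.
N² = (g/ρ₀)·Δρ/Δz = g·(Δρ/ρ₀)/Δz = 9.81 × 6.555 × 10⁻⁴ / 92 = 6.9896 × 10⁻⁵ s⁻².
N = √(6.9896 × 10⁻⁵) = 8.3604 × 10⁻³ rad s⁻¹ ≈ 8.36 × 10⁻³ rad s⁻¹.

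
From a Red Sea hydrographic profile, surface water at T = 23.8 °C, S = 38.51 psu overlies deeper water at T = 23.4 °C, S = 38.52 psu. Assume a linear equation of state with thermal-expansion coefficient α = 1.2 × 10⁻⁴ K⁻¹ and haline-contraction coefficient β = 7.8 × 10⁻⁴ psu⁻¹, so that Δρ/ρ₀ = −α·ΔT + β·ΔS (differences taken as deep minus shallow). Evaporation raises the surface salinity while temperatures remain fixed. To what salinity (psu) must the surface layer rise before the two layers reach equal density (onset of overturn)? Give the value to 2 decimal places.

38.58 psu

Neutral buoyancy requires −α(T_deep − T_surf) + β(S_deep − S_surf′) = 0.
S_surf′ = S_deep − (α/β)·ΔT = 38.52 − (1.2 × 10⁻⁴/7.8 × 10⁻⁴)·(-0.4) = 38.5815 psu.
Increase required: 38.5815 − 38.51 = 0.0715 psu.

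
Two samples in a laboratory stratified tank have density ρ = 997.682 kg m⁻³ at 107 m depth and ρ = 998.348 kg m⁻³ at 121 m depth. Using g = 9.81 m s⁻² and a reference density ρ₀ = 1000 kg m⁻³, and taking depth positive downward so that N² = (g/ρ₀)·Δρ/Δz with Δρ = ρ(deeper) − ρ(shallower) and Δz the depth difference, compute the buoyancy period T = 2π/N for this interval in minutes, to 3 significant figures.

4.85 min

Δρ = 998.348 − 997.682 = 0.666 kg m⁻³ over Δz = 121 − 107 = 14 m.
N² = (9.81/1000) × (0.666/14) = 4.6668 × 10⁻⁴ s⁻².
N = √(4.6668 × 10⁻⁴) = 0.021603 rad s⁻¹, so T = 2π/N = 290.85 s = 4.8475 min ≈ 4.85 min.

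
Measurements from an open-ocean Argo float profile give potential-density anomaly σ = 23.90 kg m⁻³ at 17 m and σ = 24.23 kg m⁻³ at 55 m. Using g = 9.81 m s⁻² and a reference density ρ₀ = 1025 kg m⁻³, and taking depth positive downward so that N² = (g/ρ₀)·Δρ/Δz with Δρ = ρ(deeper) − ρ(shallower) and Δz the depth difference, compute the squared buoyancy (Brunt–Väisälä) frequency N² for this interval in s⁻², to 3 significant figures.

8.31 × 10⁻⁵ s⁻²

Δρ = 1024.23 − 1023.90 = 0.33 kg m⁻³ over Δz = 55 − 17 = 38 m.
N² = (9.81/1025) × (0.33/38) = 8.3114 × 10⁻⁵ s⁻² ≈ 8.31 × 10⁻⁵ s⁻².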